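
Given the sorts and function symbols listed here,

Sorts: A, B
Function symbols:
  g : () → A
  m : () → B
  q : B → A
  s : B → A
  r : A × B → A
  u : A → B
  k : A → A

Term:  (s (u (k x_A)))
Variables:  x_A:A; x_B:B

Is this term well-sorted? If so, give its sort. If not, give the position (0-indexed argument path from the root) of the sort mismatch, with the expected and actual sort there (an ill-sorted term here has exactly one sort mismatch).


well-sorted; sort = A

      x_A : A
    (k x_A) : A
  (u (k x_A)) : B
(s (u (k x_A))) : A


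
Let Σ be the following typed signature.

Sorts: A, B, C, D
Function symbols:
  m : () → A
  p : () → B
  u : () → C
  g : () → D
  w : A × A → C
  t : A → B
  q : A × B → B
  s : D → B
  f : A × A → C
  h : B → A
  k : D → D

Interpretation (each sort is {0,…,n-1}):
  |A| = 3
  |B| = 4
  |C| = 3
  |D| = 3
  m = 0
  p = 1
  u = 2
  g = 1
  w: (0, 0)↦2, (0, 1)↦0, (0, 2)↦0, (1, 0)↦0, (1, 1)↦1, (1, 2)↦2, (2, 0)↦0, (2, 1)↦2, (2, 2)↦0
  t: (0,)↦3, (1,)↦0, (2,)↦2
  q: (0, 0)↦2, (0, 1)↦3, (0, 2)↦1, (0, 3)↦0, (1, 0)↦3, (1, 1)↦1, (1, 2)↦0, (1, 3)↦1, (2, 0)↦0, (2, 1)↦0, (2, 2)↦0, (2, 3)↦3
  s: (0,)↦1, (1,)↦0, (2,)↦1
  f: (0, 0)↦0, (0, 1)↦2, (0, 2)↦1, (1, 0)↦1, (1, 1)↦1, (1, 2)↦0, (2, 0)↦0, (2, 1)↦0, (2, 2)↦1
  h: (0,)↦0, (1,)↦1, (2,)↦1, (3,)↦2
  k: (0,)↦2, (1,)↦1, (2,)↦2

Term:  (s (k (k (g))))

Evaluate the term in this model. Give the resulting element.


value = 0

  g = 1
  (k (g)) = k(1,) = 1
  (k (k (g))) = k(1,) = 1
  (s (k (k (g)))) = s(1,) = 0


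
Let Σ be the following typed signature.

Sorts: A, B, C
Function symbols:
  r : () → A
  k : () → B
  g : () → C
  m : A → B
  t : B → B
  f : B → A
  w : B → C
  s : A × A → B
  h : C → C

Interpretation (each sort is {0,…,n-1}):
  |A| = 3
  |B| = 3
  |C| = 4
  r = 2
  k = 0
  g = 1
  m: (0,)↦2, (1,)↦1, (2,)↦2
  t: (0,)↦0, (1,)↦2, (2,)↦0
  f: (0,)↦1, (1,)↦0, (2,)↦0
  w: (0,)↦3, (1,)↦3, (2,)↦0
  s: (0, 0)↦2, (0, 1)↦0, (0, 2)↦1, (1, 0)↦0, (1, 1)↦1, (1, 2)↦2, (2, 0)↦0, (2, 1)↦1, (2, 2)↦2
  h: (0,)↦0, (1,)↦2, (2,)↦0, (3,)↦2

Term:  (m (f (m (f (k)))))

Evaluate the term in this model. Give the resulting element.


value = 2

  k = 0
  (f (k)) = f(0,) = 1
  (m (f (k))) = m(1,) = 1
  (f (m (f (k)))) = f(1,) = 0
  (m (f (m (f (k))))) = m(0,) = 2


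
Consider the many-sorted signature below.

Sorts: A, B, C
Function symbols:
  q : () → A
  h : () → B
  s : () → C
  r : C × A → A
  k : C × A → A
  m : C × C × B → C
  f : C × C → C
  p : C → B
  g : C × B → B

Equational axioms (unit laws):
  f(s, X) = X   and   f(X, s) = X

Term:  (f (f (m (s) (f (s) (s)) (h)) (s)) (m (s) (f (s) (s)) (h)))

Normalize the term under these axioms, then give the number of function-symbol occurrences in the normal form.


size = 9

1. (f (f (m (s) (f (s) (s)) (h)) (s)) (m (s) (f (s) (s)) (h)))  →  (f (m (s) (f (s) (s)) (h)) (m (s) (f (s) (s)) (h)))
2. (f (m (s) (f (s) (s)) (h)) (m (s) (f (s) (s)) (h)))  →  (f (m (s) (s) (h)) (m (s) (f (s) (s)) (h)))
3. (f (m (s) (s) (h)) (m (s) (f (s) (s)) (h)))  →  (f (m (s) (s) (h)) (m (s) (s) (h)))
normal form: (f (m (s) (s) (h)) (m (s) (s) (h)))


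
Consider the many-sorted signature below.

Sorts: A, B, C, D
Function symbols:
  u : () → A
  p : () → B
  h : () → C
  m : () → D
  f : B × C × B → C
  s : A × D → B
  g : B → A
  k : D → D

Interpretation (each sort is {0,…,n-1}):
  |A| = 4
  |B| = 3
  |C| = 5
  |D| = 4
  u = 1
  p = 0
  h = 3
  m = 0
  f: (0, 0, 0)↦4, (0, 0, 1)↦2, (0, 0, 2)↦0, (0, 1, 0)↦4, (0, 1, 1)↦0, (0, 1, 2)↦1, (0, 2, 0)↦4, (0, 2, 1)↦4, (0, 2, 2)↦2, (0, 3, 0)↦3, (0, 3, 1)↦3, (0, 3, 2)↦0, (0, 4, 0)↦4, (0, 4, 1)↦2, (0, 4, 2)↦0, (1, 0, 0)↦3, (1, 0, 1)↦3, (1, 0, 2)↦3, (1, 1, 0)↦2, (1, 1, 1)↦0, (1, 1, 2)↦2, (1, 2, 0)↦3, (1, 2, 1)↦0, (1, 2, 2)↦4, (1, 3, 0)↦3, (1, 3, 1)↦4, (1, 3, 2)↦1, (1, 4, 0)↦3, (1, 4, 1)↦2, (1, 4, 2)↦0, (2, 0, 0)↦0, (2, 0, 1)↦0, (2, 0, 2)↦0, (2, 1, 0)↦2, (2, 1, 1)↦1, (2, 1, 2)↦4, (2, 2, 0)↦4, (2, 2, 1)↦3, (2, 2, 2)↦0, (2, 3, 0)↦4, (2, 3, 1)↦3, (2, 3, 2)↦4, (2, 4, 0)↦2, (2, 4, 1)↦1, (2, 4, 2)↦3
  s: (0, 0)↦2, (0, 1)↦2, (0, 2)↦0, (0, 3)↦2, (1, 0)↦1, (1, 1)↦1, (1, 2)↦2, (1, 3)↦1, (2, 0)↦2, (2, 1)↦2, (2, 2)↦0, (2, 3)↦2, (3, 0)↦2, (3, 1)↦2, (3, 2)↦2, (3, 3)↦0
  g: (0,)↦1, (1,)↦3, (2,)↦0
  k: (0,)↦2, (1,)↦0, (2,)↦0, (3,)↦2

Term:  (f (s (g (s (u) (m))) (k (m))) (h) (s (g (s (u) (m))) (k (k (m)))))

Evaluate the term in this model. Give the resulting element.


value = 4

  u = 1
  m = 0
  (s (u) (m)) = s(1, 0) = 1
  (g (s (u) (m))) = g(1,) = 3
  m = 0
  (k (m)) = k(0,) = 2
  (s (g (s (u) (m))) (k (m))) = s(3, 2) = 2
  h = 3
  u = 1
  m = 0
  (s (u) (m)) = s(1, 0) = 1
  (g (s (u) (m))) = g(1,) = 3
  m = 0
  (k (m)) = k(0,) = 2
  (k (k (m))) = k(2,) = 0
  (s (g (s (u) (m))) (k (k (m)))) = s(3, 0) = 2
  (f (s (g (s (u) (m))) (k (m))) (h) (s (g (s (u) (m))) (k (k (m))))) = f(2, 3, 2) = 4


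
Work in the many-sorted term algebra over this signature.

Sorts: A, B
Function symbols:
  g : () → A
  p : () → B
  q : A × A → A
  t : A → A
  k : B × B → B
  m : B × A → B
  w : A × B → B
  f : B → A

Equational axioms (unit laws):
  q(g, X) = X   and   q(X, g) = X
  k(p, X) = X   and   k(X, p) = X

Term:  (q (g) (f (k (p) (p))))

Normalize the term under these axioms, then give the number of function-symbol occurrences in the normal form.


1. (q (g) (f (k (p) (p))))  →  (f (k (p) (p)))
2. (f (k (p) (p)))  →  (f (p))
normal form: (f (p))

size = 2


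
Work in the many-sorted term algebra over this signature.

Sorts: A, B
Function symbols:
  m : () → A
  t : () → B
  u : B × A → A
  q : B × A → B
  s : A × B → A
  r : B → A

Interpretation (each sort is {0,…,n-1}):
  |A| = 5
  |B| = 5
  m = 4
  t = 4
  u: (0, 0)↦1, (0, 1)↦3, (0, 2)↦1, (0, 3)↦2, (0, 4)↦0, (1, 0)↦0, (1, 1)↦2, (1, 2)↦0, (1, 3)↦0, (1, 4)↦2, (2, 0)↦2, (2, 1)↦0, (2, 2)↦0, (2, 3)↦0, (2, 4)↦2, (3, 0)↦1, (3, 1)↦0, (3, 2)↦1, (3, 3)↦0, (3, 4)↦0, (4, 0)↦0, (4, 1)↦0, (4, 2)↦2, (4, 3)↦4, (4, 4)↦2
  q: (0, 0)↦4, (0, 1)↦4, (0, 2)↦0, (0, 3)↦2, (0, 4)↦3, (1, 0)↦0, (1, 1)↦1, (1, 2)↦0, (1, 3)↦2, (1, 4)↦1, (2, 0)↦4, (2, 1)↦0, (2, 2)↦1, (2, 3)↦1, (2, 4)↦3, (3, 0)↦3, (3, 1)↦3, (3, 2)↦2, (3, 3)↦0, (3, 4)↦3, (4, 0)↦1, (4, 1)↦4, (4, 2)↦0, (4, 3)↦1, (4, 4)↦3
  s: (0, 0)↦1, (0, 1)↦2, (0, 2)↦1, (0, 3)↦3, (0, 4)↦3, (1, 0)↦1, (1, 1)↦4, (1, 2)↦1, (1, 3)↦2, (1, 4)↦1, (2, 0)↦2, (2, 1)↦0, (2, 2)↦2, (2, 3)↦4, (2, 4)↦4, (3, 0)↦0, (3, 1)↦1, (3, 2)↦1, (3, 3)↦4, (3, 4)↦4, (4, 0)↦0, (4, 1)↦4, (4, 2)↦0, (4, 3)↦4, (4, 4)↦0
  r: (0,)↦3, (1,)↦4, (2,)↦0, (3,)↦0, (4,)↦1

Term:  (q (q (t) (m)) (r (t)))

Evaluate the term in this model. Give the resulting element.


value = 3

  t = 4
  m = 4
  (q (t) (m)) = q(4, 4) = 3
  t = 4
  (r (t)) = r(4,) = 1
  (q (q (t) (m)) (r (t))) = q(3, 1) = 3


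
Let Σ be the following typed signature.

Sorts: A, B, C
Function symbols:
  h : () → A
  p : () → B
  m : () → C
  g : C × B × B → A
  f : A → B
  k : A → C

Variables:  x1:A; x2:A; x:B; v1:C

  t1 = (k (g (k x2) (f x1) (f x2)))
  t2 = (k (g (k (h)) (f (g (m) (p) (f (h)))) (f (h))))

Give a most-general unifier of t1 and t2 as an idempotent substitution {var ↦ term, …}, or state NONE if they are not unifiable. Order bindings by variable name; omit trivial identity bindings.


{x1 ↦ (g (m) (p) (f (h))), x2 ↦ (h)}


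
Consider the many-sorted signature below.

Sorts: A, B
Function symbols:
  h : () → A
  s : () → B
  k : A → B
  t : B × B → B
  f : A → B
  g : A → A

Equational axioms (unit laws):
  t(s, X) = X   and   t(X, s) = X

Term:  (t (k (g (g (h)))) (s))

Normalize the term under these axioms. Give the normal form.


1. (t (k (g (g (h)))) (s))  →  (k (g (g (h))))

normal form = (k (g (g (h))))


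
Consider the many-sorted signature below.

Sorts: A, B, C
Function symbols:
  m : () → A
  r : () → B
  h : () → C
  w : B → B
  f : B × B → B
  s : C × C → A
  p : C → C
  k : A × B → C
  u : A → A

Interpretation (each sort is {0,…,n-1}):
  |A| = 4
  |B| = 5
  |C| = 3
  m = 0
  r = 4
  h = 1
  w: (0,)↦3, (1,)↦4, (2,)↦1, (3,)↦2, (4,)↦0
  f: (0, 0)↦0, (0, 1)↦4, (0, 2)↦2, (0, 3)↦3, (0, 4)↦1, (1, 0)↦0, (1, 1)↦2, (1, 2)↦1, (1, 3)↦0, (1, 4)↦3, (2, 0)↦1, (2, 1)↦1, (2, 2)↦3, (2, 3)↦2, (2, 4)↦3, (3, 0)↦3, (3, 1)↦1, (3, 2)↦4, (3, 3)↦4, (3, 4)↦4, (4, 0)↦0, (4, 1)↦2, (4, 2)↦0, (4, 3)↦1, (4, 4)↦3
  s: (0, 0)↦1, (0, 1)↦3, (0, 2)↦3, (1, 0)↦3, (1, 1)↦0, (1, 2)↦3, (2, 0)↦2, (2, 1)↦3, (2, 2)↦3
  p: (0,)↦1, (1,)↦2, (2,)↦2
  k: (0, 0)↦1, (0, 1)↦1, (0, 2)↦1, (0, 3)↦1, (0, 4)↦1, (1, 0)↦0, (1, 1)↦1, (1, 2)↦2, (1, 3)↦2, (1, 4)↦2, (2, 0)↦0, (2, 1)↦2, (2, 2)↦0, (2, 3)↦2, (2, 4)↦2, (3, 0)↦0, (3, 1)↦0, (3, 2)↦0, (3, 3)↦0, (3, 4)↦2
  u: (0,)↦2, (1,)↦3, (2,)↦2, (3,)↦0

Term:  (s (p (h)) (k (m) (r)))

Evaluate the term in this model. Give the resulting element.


value = 3

  h = 1
  (p (h)) = p(1,) = 2
  m = 0
  r = 4
  (k (m) (r)) = k(0, 4) = 1
  (s (p (h)) (k (m) (r))) = s(2, 1) = 3


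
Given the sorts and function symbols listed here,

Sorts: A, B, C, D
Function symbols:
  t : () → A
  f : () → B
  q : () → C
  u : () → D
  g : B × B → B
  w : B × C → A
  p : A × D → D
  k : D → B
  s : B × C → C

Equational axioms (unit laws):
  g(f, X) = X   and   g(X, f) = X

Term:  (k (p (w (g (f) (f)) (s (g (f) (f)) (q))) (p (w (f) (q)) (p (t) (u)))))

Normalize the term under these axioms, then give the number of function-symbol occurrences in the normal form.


1. (k (p (w (g (f) (f)) (s (g (f) (f)) (q))) (p (w (f) (q)) (p (t) (u)))))  →  (k (p (w (f) (s (g (f) (f)) (q))) (p (w (f) (q)) (p (t) (u)))))
2. (k (p (w (f) (s (g (f) (f)) (q))) (p (w (f) (q)) (p (t) (u)))))  →  (k (p (w (f) (s (f) (q))) (p (w (f) (q)) (p (t) (u)))))
normal form: (k (p (w (f) (s (f) (q))) (p (w (f) (q)) (p (t) (u)))))

size = 14


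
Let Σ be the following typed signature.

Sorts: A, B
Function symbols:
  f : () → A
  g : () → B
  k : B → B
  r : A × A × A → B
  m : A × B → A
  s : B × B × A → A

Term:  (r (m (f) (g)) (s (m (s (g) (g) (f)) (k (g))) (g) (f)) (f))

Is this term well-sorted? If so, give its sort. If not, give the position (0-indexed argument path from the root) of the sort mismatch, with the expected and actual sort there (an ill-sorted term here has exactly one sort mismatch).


ill-sorted at position [1, 0]: expected B, got A

    (f) : A
    (g) : B
  (m (f) (g)) : A
        (g) : B
        (g) : B
        (f) : A
      (s (g) (g) (f)) : A
        (g) : B
      (k (g)) : B
    (m (s (g) (g) (f)) (k (g))) : A
    (g) : B
    (f) : A
  (s (m (s (g) (g) (f)) (k (g))) (g) (f)) : ✗ arg 0 at [1, 0] has sort A, expected B
  (f) : A


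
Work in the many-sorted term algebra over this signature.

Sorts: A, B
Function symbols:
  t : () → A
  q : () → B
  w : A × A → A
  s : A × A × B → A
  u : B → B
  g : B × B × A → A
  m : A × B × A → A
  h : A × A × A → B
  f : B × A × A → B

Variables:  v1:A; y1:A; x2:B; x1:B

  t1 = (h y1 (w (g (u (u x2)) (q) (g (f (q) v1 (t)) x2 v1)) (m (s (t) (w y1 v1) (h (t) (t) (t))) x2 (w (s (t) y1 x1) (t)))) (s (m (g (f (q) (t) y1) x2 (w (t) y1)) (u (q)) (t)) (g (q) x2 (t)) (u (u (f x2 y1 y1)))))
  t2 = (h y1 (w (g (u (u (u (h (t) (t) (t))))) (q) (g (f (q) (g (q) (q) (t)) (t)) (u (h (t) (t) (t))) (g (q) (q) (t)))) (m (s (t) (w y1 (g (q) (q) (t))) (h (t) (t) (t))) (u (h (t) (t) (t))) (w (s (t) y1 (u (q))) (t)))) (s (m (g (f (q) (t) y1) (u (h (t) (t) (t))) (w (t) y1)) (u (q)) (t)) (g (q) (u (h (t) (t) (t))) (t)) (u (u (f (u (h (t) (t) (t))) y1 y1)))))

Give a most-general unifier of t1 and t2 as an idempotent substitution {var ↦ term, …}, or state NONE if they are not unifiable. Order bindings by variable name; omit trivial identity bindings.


{v1 ↦ (g (q) (q) (t)), x1 ↦ (u (q)), x2 ↦ (u (h (t) (t) (t)))}


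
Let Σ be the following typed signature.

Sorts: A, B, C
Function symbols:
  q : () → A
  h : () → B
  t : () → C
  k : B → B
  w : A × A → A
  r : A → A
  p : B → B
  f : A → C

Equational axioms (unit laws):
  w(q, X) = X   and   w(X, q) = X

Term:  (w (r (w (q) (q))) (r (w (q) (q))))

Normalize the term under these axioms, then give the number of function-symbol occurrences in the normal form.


size = 5

1. (w (r (w (q) (q))) (r (w (q) (q))))  →  (w (r (q)) (r (w (q) (q))))
2. (w (r (q)) (r (w (q) (q))))  →  (w (r (q)) (r (q)))
normal form: (w (r (q)) (r (q)))


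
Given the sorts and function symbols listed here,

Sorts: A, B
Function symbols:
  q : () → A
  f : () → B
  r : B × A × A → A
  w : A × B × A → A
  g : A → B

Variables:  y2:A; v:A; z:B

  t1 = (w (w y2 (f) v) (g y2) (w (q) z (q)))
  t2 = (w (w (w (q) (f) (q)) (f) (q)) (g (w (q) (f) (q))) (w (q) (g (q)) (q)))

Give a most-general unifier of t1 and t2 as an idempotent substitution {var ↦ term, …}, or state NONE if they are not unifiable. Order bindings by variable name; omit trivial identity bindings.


{v ↦ (q), y2 ↦ (w (q) (f) (q)), z ↦ (g (q))}


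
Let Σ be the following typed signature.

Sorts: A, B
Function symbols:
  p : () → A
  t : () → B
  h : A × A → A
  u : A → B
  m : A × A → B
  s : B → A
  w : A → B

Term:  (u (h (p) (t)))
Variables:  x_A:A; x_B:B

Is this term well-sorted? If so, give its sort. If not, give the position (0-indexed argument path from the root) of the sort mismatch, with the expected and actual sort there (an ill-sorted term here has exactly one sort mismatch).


    (p) : A
    (t) : B
  (h (p) (t)) : ✗ arg 1 at [0, 1] has sort B, expected A

ill-sorted at position [0, 1]: expected A, got B


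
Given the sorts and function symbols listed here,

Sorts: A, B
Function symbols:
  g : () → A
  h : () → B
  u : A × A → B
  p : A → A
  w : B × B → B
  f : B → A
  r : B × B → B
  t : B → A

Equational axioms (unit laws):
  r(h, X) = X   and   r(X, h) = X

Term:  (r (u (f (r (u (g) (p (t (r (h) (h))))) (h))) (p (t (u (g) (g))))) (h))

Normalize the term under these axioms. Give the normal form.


normal form = (u (f (u (g) (p (t (h))))) (p (t (u (g) (g)))))

1. (r (u (f (r (u (g) (p (t (r (h) (h))))) (h))) (p (t (u (g) (g))))) (h))  →  (u (f (r (u (g) (p (t (r (h) (h))))) (h))) (p (t (u (g) (g)))))
2. (u (f (r (u (g) (p (t (r (h) (h))))) (h))) (p (t (u (g) (g)))))  →  (u (f (u (g) (p (t (r (h) (h)))))) (p (t (u (g) (g)))))
3. (u (f (u (g) (p (t (r (h) (h)))))) (p (t (u (g) (g)))))  →  (u (f (u (g) (p (t (h))))) (p (t (u (g) (g)))))


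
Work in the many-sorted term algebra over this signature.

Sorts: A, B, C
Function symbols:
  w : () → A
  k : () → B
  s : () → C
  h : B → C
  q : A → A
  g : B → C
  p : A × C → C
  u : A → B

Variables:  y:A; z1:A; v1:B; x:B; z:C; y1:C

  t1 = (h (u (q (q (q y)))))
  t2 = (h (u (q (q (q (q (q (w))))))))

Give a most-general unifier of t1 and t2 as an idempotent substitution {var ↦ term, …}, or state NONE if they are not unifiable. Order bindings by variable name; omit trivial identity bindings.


{y ↦ (q (q (w)))}


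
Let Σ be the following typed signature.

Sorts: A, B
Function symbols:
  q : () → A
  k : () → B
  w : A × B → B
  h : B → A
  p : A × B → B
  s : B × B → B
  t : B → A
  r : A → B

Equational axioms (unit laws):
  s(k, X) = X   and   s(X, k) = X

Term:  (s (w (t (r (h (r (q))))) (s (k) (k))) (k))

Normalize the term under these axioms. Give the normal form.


1. (s (w (t (r (h (r (q))))) (s (k) (k))) (k))  →  (w (t (r (h (r (q))))) (s (k) (k)))
2. (w (t (r (h (r (q))))) (s (k) (k)))  →  (w (t (r (h (r (q))))) (k))

normal form = (w (t (r (h (r (q))))) (k))


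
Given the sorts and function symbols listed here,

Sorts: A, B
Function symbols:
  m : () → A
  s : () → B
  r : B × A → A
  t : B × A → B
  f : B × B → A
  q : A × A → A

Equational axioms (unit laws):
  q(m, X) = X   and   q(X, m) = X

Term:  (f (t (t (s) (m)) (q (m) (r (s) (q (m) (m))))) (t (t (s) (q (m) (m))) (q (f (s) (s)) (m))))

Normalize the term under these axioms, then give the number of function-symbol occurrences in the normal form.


1. (f (t (t (s) (m)) (q (m) (r (s) (q (m) (m))))) (t (t (s) (q (m) (m))) (q (f (s) (s)) (m))))  →  (f (t (t (s) (m)) (r (s) (q (m) (m)))) (t (t (s) (q (m) (m))) (q (f (s) (s)) (m))))
2. (f (t (t (s) (m)) (r (s) (q (m) (m)))) (t (t (s) (q (m) (m))) (q (f (s) (s)) (m))))  →  (f (t (t (s) (m)) (r (s) (m))) (t (t (s) (q (m) (m))) (q (f (s) (s)) (m))))
3. (f (t (t (s) (m)) (r (s) (m))) (t (t (s) (q (m) (m))) (q (f (s) (s)) (m))))  →  (f (t (t (s) (m)) (r (s) (m))) (t (t (s) (m)) (q (f (s) (s)) (m))))
4. (f (t (t (s) (m)) (r (s) (m))) (t (t (s) (m)) (q (f (s) (s)) (m))))  →  (f (t (t (s) (m)) (r (s) (m))) (t (t (s) (m)) (f (s) (s))))
normal form: (f (t (t (s) (m)) (r (s) (m))) (t (t (s) (m)) (f (s) (s))))

size = 15


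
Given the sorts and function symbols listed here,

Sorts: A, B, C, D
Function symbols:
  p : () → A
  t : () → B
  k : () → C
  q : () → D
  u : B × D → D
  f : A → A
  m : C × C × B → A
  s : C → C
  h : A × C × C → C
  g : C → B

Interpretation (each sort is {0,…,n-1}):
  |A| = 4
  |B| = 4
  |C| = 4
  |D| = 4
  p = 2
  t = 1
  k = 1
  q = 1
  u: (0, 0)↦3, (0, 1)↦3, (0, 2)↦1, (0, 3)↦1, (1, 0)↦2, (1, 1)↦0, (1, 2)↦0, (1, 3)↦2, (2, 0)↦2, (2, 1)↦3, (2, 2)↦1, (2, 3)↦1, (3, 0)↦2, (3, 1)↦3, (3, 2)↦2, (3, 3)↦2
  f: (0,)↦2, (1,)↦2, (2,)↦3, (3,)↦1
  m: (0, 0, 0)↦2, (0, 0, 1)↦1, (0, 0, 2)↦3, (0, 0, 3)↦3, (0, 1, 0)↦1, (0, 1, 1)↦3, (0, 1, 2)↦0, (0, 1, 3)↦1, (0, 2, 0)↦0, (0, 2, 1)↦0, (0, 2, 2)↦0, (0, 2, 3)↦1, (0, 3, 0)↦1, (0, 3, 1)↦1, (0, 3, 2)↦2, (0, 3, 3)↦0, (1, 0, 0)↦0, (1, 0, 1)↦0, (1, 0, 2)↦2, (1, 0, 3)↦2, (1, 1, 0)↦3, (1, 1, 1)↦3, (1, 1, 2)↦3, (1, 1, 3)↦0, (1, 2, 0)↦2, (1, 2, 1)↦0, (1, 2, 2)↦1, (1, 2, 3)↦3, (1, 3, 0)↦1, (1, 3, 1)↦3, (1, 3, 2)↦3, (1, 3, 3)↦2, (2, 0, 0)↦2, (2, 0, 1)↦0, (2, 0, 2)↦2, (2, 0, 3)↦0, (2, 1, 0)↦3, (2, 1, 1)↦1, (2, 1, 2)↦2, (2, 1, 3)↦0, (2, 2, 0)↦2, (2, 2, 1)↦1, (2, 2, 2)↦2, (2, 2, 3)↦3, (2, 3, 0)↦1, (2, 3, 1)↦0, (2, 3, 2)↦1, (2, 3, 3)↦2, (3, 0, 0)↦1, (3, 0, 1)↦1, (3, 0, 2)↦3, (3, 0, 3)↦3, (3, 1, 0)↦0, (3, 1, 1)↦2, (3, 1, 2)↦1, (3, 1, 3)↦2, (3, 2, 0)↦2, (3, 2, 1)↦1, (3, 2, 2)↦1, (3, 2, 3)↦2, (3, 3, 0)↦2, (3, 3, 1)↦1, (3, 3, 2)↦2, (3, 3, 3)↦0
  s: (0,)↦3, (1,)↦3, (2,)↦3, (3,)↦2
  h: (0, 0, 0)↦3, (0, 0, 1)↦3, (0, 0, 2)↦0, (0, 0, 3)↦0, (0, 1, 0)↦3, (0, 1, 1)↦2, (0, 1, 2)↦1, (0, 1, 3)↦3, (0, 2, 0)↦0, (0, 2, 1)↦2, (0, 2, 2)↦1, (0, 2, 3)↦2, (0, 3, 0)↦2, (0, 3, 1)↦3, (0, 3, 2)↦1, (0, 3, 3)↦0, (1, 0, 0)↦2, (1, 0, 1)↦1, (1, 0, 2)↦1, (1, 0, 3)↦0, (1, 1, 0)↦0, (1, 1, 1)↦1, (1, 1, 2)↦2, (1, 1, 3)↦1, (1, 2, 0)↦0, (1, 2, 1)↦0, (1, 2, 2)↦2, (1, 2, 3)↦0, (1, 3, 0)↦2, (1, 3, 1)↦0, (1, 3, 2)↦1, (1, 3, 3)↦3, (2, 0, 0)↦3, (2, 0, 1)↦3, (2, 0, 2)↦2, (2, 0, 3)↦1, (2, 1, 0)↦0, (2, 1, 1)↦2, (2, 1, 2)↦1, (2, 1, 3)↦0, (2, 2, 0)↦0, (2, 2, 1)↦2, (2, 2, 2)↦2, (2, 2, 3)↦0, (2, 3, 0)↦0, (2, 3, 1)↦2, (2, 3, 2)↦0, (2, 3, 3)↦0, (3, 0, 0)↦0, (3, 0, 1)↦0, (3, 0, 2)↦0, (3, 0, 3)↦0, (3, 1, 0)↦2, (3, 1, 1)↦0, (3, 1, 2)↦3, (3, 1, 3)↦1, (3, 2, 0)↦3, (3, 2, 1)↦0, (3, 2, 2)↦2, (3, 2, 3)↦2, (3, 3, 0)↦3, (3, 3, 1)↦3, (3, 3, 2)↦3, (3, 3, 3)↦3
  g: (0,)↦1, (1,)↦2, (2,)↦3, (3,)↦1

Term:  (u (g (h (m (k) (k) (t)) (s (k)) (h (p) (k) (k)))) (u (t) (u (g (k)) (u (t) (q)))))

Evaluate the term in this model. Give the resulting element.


value = 2

  k = 1
  k = 1
  t = 1
  (m (k) (k) (t)) = m(1, 1, 1) = 3
  k = 1
  (s (k)) = s(1,) = 3
  p = 2
  k = 1
  k = 1
  (h (p) (k) (k)) = h(2, 1, 1) = 2
  (h (m (k) (k) (t)) (s (k)) (h (p) (k) (k))) = h(3, 3, 2) = 3
  (g (h (m (k) (k) (t)) (s (k)) (h (p) (k) (k)))) = g(3,) = 1
  t = 1
  k = 1
  (g (k)) = g(1,) = 2
  t = 1
  q = 1
  (u (t) (q)) = u(1, 1) = 0
  (u (g (k)) (u (t) (q))) = u(2, 0) = 2
  (u (t) (u (g (k)) (u (t) (q)))) = u(1, 2) = 0
  (u (g (h (m (k) (k) (t)) (s (k)) (h (p) (k) (k)))) (u (t) (u (g (k)) (u (t) (q))))) = u(1, 0) = 2


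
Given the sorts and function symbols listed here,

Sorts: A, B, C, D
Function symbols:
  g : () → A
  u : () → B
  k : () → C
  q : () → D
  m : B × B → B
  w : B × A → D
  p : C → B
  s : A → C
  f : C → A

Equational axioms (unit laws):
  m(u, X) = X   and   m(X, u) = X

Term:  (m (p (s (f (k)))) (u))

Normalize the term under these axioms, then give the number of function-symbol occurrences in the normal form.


1. (m (p (s (f (k)))) (u))  →  (p (s (f (k))))
normal form: (p (s (f (k))))

size = 4


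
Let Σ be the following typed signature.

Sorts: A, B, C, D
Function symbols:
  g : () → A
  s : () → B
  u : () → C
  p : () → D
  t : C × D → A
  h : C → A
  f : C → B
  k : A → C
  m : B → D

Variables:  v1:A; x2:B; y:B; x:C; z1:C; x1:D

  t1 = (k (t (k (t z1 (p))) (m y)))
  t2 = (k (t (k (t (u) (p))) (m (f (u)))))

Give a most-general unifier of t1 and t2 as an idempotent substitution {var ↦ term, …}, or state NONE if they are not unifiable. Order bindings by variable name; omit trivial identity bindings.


{y ↦ (f (u)), z1 ↦ (u)}


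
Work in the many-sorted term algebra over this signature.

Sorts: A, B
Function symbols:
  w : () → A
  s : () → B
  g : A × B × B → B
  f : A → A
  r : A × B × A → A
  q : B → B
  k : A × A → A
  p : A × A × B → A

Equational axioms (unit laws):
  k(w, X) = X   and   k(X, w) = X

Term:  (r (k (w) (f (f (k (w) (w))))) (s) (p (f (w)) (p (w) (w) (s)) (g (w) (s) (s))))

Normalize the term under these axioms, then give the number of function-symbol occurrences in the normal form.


size = 16

1. (r (k (w) (f (f (k (w) (w))))) (s) (p (f (w)) (p (w) (w) (s)) (g (w) (s) (s))))  →  (r (f (f (k (w) (w)))) (s) (p (f (w)) (p (w) (w) (s)) (g (w) (s) (s))))
2. (r (f (f (k (w) (w)))) (s) (p (f (w)) (p (w) (w) (s)) (g (w) (s) (s))))  →  (r (f (f (w))) (s) (p (f (w)) (p (w) (w) (s)) (g (w) (s) (s))))
normal form: (r (f (f (w))) (s) (p (f (w)) (p (w) (w) (s)) (g (w) (s) (s))))


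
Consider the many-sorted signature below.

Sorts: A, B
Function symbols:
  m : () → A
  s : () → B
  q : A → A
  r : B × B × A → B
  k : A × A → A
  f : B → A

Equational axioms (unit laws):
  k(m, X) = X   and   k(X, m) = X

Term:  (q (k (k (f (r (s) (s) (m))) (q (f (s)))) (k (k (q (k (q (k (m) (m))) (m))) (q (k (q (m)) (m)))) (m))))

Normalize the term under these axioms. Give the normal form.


1. (q (k (k (f (r (s) (s) (m))) (q (f (s)))) (k (k (q (k (q (k (m) (m))) (m))) (q (k (q (m)) (m)))) (m))))  →  (q (k (k (f (r (s) (s) (m))) (q (f (s)))) (k (q (k (q (k (m) (m))) (m))) (q (k (q (m)) (m))))))
2. (q (k (k (f (r (s) (s) (m))) (q (f (s)))) (k (q (k (q (k (m) (m))) (m))) (q (k (q (m)) (m))))))  →  (q (k (k (f (r (s) (s) (m))) (q (f (s)))) (k (q (q (k (m) (m)))) (q (k (q (m)) (m))))))
3. (q (k (k (f (r (s) (s) (m))) (q (f (s)))) (k (q (q (k (m) (m)))) (q (k (q (m)) (m))))))  →  (q (k (k (f (r (s) (s) (m))) (q (f (s)))) (k (q (q (m))) (q (k (q (m)) (m))))))
4. (q (k (k (f (r (s) (s) (m))) (q (f (s)))) (k (q (q (m))) (q (k (q (m)) (m))))))  →  (q (k (k (f (r (s) (s) (m))) (q (f (s)))) (k (q (q (m))) (q (q (m))))))

normal form = (q (k (k (f (r (s) (s) (m))) (q (f (s)))) (k (q (q (m))) (q (q (m))))))


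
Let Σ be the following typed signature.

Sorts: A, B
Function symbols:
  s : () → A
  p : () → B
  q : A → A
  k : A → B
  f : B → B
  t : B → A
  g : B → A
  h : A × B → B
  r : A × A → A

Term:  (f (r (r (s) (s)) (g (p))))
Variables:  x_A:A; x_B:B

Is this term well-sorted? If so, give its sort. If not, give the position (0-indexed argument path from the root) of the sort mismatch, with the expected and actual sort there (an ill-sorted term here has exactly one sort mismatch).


      (s) : A
      (s) : A
    (r (s) (s)) : A
      (p) : B
    (g (p)) : A
  (r (r (s) (s)) (g (p))) : A
(f (r (r (s) (s)) (g (p)))) : ✗ arg 0 at [0] has sort A, expected B

ill-sorted at position [0]: expected B, got A


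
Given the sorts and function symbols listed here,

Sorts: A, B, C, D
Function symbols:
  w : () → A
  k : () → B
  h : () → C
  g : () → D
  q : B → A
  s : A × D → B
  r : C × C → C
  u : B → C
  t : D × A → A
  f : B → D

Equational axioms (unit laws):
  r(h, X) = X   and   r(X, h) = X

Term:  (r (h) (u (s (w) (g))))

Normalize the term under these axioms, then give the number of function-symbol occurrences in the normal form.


size = 4

1. (r (h) (u (s (w) (g))))  →  (u (s (w) (g)))
normal form: (u (s (w) (g)))


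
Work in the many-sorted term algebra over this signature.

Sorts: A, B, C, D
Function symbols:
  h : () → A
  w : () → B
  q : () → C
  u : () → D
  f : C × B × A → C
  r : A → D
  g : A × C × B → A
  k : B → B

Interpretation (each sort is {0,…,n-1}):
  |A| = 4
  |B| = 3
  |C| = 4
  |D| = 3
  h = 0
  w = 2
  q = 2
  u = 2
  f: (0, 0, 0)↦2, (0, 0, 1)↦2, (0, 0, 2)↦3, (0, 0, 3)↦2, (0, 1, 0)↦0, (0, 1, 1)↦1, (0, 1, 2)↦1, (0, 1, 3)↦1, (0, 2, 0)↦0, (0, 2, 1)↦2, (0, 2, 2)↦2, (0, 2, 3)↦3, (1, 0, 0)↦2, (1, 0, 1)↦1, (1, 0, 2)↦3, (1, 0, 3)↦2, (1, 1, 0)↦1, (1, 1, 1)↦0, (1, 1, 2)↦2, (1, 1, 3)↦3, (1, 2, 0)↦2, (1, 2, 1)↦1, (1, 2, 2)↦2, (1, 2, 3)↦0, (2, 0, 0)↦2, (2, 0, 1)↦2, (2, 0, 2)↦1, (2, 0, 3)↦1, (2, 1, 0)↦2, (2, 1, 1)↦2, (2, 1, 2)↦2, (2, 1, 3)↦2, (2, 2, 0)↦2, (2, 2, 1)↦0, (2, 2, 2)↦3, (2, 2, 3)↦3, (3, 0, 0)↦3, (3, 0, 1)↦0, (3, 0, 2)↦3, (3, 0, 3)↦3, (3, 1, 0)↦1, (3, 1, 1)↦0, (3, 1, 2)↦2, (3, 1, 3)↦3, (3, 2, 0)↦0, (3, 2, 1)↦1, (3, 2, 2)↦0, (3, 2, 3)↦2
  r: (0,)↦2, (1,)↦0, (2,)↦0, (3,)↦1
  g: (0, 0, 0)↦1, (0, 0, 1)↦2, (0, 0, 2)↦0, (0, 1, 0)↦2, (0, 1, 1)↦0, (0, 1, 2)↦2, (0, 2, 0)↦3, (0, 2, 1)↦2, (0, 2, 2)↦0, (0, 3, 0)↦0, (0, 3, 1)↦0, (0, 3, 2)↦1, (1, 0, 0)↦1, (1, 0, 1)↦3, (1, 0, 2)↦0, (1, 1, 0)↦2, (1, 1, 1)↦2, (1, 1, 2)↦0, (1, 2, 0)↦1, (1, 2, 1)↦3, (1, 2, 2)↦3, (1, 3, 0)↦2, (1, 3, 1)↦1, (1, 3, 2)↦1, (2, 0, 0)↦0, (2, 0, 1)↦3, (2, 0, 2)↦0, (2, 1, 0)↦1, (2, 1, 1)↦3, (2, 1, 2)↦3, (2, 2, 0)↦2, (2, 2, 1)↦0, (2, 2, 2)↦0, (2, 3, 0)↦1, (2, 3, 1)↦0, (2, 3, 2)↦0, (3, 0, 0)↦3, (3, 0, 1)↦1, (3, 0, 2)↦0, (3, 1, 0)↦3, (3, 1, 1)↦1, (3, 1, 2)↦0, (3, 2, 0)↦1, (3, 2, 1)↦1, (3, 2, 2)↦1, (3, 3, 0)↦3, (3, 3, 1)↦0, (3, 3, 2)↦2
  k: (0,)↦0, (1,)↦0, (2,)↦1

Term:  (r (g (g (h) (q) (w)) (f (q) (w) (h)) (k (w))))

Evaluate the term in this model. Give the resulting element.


value = 0

  h = 0
  q = 2
  w = 2
  (g (h) (q) (w)) = g(0, 2, 2) = 0
  q = 2
  w = 2
  h = 0
  (f (q) (w) (h)) = f(2, 2, 0) = 2
  w = 2
  (k (w)) = k(2,) = 1
  (g (g (h) (q) (w)) (f (q) (w) (h)) (k (w))) = g(0, 2, 1) = 2
  (r (g (g (h) (q) (w)) (f (q) (w) (h)) (k (w)))) = r(2,) = 0


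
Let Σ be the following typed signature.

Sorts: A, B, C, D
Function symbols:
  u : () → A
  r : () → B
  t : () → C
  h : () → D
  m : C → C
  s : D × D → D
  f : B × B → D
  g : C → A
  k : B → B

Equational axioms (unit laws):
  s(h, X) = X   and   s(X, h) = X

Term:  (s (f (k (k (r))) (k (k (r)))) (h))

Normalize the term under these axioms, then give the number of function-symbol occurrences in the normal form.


1. (s (f (k (k (r))) (k (k (r)))) (h))  →  (f (k (k (r))) (k (k (r))))
normal form: (f (k (k (r))) (k (k (r))))

size = 7


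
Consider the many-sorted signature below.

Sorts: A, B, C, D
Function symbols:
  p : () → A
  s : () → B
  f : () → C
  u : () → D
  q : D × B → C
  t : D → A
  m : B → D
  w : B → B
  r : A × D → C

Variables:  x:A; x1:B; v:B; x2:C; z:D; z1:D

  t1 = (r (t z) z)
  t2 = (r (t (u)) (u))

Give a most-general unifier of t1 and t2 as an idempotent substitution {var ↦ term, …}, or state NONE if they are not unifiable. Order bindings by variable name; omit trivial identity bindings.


{z ↦ (u)}


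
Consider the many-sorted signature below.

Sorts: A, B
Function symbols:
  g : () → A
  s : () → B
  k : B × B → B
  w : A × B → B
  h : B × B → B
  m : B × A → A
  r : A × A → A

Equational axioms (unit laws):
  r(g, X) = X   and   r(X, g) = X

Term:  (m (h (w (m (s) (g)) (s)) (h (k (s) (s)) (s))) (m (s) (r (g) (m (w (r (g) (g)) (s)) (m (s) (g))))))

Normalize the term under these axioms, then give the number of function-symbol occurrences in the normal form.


size = 21

1. (m (h (w (m (s) (g)) (s)) (h (k (s) (s)) (s))) (m (s) (r (g) (m (w (r (g) (g)) (s)) (m (s) (g))))))  →  (m (h (w (m (s) (g)) (s)) (h (k (s) (s)) (s))) (m (s) (m (w (r (g) (g)) (s)) (m (s) (g)))))
2. (m (h (w (m (s) (g)) (s)) (h (k (s) (s)) (s))) (m (s) (m (w (r (g) (g)) (s)) (m (s) (g)))))  →  (m (h (w (m (s) (g)) (s)) (h (k (s) (s)) (s))) (m (s) (m (w (g) (s)) (m (s) (g)))))
normal form: (m (h (w (m (s) (g)) (s)) (h (k (s) (s)) (s))) (m (s) (m (w (g) (s)) (m (s) (g)))))


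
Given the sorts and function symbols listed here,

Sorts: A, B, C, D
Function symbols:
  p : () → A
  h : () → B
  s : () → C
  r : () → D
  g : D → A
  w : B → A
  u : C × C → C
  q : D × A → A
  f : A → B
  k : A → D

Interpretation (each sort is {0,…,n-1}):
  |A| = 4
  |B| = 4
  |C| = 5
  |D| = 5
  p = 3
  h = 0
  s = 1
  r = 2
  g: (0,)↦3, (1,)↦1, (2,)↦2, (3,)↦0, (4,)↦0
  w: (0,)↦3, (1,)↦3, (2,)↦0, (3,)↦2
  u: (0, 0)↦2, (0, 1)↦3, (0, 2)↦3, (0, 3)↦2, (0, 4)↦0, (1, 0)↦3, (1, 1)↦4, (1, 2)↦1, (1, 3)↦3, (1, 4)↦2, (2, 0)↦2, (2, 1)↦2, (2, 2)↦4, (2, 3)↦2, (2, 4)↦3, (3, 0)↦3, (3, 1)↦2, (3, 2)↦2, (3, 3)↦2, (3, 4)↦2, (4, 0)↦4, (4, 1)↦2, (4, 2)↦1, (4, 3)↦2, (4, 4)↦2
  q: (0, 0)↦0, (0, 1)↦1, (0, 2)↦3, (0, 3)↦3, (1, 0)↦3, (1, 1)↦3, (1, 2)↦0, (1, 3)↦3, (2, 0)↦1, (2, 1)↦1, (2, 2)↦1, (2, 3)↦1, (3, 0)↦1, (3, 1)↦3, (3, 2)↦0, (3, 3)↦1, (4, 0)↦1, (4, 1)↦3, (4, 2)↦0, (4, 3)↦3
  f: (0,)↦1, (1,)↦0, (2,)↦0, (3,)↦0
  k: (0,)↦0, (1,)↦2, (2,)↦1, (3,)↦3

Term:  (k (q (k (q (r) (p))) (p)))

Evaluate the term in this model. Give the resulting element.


value = 2

  r = 2
  p = 3
  (q (r) (p)) = q(2, 3) = 1
  (k (q (r) (p))) = k(1,) = 2
  p = 3
  (q (k (q (r) (p))) (p)) = q(2, 3) = 1
  (k (q (k (q (r) (p))) (p))) = k(1,) = 2


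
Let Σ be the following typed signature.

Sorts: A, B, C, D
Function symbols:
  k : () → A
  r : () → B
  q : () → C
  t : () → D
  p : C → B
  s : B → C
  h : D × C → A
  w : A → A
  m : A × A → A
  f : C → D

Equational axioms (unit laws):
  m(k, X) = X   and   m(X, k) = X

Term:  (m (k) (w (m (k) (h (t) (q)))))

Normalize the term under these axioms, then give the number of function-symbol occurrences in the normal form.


size = 4

1. (m (k) (w (m (k) (h (t) (q)))))  →  (w (m (k) (h (t) (q))))
2. (w (m (k) (h (t) (q))))  →  (w (h (t) (q)))
normal form: (w (h (t) (q)))


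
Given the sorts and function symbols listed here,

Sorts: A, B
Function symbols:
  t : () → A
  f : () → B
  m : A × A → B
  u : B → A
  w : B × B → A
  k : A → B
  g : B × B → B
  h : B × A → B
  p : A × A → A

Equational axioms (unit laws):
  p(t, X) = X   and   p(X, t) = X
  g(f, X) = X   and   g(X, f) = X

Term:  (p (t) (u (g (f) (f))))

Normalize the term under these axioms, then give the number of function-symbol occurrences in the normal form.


1. (p (t) (u (g (f) (f))))  →  (u (g (f) (f)))
2. (u (g (f) (f)))  →  (u (f))
normal form: (u (f))

size = 2


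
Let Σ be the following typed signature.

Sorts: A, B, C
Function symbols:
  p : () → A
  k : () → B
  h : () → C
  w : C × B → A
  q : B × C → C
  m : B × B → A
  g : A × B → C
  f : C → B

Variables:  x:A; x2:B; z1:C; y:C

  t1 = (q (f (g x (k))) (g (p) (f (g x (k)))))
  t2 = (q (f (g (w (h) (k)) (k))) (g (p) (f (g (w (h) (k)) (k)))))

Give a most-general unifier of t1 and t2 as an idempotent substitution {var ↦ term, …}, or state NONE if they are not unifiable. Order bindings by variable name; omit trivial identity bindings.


{x ↦ (w (h) (k))}


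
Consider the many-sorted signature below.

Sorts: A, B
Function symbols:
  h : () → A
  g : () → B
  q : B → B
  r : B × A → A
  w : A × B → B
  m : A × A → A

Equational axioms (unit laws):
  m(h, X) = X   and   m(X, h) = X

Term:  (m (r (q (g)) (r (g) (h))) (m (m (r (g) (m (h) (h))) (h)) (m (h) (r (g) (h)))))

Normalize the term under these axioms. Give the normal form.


normal form = (m (r (q (g)) (r (g) (h))) (m (r (g) (h)) (r (g) (h))))

1. (m (r (q (g)) (r (g) (h))) (m (m (r (g) (m (h) (h))) (h)) (m (h) (r (g) (h)))))  →  (m (r (q (g)) (r (g) (h))) (m (r (g) (m (h) (h))) (m (h) (r (g) (h)))))
2. (m (r (q (g)) (r (g) (h))) (m (r (g) (m (h) (h))) (m (h) (r (g) (h)))))  →  (m (r (q (g)) (r (g) (h))) (m (r (g) (h)) (m (h) (r (g) (h)))))
3. (m (r (q (g)) (r (g) (h))) (m (r (g) (h)) (m (h) (r (g) (h)))))  →  (m (r (q (g)) (r (g) (h))) (m (r (g) (h)) (r (g) (h))))


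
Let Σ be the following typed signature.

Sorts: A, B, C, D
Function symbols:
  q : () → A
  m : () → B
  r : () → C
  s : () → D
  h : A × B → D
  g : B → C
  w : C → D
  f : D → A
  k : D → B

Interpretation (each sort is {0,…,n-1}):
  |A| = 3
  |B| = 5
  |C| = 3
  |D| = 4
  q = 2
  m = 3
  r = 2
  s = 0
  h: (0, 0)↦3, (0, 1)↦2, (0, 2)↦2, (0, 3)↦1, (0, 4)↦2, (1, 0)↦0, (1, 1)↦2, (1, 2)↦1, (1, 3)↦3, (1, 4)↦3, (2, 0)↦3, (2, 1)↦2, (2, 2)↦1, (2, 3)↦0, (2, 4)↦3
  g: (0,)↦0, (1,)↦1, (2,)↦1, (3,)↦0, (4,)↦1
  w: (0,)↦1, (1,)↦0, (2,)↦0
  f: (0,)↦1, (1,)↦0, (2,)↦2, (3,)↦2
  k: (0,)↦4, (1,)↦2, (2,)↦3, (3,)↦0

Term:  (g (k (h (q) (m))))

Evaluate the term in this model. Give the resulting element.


  q = 2
  m = 3
  (h (q) (m)) = h(2, 3) = 0
  (k (h (q) (m))) = k(0,) = 4
  (g (k (h (q) (m)))) = g(4,) = 1

value = 1


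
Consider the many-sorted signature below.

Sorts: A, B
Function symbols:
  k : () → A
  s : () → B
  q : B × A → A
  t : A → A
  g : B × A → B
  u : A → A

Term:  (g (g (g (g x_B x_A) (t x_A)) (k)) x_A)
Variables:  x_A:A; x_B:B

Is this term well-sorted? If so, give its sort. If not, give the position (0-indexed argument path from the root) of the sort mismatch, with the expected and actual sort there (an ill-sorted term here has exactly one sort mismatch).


well-sorted; sort = B

        x_B : B
        x_A : A
      (g x_B x_A) : B
        x_A : A
      (t x_A) : A
    (g (g x_B x_A) (t x_A)) : B
    (k) : A
  (g (g (g x_B x_A) (t x_A)) (k)) : B
  x_A : A
(g (g (g (g x_B x_A) (t x_A)) (k)) x_A) : B


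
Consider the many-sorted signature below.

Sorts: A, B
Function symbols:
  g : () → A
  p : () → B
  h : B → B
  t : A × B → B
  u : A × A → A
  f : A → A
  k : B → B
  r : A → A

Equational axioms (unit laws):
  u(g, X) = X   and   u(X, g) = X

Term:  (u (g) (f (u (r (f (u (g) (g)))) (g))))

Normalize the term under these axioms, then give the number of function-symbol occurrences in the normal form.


size = 4

1. (u (g) (f (u (r (f (u (g) (g)))) (g))))  →  (f (u (r (f (u (g) (g)))) (g)))
2. (f (u (r (f (u (g) (g)))) (g)))  →  (f (r (f (u (g) (g)))))
3. (f (r (f (u (g) (g)))))  →  (f (r (f (g))))
normal form: (f (r (f (g))))


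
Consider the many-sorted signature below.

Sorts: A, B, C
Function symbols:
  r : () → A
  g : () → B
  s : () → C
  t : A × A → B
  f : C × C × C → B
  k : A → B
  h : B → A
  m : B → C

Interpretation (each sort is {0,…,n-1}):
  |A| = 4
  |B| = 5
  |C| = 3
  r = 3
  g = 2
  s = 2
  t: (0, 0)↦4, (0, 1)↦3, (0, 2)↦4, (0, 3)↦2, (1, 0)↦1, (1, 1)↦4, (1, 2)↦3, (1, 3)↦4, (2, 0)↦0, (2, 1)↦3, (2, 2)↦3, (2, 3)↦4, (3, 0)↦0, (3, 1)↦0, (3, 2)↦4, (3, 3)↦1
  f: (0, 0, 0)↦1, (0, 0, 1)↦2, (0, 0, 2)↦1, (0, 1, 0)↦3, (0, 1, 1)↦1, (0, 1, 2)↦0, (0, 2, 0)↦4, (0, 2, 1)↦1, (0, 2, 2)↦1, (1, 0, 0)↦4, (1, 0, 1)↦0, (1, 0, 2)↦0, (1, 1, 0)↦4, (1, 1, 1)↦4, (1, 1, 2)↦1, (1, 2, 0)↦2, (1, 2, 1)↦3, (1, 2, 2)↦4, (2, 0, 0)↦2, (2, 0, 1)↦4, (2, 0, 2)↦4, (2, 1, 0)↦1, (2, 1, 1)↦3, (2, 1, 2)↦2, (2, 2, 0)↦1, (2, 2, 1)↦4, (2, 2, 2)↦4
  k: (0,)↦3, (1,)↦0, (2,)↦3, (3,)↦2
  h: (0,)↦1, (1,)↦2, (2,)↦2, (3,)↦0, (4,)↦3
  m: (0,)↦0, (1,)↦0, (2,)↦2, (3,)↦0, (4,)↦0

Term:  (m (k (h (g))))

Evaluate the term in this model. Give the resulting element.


value = 0

  g = 2
  (h (g)) = h(2,) = 2
  (k (h (g))) = k(2,) = 3
  (m (k (h (g)))) = m(3,) = 0


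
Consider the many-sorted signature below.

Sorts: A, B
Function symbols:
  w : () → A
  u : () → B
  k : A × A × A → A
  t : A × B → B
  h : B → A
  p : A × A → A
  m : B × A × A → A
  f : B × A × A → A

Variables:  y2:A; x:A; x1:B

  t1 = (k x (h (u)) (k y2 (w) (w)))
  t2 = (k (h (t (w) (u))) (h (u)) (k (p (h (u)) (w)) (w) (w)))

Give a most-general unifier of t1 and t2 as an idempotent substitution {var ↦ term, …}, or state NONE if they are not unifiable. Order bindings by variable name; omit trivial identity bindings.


{x ↦ (h (t (w) (u))), y2 ↦ (p (h (u)) (w))}


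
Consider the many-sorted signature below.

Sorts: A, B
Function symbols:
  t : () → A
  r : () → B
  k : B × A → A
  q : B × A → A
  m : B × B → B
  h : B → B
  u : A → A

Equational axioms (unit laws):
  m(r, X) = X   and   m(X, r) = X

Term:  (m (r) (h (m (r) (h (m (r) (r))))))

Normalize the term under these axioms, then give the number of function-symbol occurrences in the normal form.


1. (m (r) (h (m (r) (h (m (r) (r))))))  →  (h (m (r) (h (m (r) (r)))))
2. (h (m (r) (h (m (r) (r)))))  →  (h (h (m (r) (r))))
3. (h (h (m (r) (r))))  →  (h (h (r)))
normal form: (h (h (r)))

size = 3


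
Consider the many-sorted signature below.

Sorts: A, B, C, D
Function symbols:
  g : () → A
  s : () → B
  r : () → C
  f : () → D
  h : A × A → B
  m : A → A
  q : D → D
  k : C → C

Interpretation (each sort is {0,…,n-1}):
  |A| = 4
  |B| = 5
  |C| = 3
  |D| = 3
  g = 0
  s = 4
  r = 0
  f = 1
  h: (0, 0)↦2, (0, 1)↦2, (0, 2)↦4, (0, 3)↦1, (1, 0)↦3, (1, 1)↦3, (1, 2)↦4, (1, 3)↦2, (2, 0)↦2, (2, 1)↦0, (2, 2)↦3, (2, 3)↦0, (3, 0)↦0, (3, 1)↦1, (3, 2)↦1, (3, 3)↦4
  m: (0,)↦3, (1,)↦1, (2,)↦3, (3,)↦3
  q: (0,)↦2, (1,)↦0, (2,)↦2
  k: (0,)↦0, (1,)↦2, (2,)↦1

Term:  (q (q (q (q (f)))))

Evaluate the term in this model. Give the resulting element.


value = 2

  f = 1
  (q (f)) = q(1,) = 0
  (q (q (f))) = q(0,) = 2
  (q (q (q (f)))) = q(2,) = 2
  (q (q (q (q (f))))) = q(2,) = 2


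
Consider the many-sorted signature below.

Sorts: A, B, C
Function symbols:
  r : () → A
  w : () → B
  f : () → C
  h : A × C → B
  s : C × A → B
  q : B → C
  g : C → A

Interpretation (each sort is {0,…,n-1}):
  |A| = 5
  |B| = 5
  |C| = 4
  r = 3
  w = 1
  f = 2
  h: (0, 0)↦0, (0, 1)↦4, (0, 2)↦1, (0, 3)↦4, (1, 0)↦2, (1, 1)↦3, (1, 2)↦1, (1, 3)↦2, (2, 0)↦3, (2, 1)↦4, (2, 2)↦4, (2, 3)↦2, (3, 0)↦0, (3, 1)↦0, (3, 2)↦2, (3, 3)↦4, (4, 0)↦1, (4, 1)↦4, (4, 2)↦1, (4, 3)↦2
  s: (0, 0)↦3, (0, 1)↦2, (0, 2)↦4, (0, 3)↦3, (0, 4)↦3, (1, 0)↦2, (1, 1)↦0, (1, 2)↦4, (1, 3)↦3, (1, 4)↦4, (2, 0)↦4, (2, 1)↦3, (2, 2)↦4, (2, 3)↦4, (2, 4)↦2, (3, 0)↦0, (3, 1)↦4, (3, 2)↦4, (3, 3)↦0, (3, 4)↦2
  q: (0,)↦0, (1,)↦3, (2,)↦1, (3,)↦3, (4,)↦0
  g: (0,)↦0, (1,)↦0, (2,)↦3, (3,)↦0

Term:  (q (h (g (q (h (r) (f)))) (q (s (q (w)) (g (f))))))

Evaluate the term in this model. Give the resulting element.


  r = 3
  f = 2
  (h (r) (f)) = h(3, 2) = 2
  (q (h (r) (f))) = q(2,) = 1
  (g (q (h (r) (f)))) = g(1,) = 0
  w = 1
  (q (w)) = q(1,) = 3
  f = 2
  (g (f)) = g(2,) = 3
  (s (q (w)) (g (f))) = s(3, 3) = 0
  (q (s (q (w)) (g (f)))) = q(0,) = 0
  (h (g (q (h (r) (f)))) (q (s (q (w)) (g (f))))) = h(0, 0) = 0
  (q (h (g (q (h (r) (f)))) (q (s (q (w)) (g (f)))))) = q(0,) = 0

value = 0
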